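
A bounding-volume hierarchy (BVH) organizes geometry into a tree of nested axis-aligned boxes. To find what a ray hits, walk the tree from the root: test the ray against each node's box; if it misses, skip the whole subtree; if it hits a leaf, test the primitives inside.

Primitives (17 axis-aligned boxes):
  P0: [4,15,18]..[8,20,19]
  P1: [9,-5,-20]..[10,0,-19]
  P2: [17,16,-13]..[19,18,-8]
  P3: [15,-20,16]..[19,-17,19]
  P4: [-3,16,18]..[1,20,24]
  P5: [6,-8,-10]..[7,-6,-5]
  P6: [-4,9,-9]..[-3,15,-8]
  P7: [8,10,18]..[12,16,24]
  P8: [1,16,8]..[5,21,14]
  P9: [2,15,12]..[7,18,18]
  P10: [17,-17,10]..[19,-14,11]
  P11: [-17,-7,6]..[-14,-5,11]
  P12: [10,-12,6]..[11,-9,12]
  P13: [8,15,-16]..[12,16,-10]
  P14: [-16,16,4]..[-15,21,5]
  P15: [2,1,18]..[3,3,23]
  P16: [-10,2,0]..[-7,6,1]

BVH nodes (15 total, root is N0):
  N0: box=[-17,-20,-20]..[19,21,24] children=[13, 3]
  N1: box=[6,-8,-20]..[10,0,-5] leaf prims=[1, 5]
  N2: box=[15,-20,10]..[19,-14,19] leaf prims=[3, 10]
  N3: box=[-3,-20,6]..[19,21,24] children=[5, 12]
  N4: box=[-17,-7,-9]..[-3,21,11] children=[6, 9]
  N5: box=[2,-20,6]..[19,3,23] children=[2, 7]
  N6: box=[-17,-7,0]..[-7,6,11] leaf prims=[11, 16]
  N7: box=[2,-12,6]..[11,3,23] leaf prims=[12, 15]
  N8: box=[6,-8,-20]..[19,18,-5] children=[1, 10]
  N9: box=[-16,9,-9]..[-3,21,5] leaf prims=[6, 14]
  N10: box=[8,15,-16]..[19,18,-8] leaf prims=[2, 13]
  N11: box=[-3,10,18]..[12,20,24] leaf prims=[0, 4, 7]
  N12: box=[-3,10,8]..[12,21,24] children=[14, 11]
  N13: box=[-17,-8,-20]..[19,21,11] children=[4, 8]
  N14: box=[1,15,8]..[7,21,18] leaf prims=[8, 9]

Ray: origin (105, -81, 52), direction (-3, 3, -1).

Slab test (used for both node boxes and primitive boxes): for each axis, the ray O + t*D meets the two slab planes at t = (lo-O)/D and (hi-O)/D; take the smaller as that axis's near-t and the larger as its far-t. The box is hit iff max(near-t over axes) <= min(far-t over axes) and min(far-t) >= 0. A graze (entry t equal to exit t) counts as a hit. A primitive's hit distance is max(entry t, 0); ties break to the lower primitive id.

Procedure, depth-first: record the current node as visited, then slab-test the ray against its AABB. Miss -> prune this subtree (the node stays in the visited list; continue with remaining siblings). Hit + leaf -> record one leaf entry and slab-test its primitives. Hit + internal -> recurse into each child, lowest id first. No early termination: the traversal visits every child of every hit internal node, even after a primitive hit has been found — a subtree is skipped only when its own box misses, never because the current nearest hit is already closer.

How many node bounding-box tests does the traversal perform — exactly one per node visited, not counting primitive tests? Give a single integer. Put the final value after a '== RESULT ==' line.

Trace the traversal:
N0 x:[86/3,122/3] y:[61/3,34] z:[28,72] -> hit [86/3,34], descend [3, 13]
  N3 x:[86/3,36] y:[61/3,34] z:[28,46] -> hit [86/3,34], descend [5, 12]
    N5 x:[86/3,103/3] y:[61/3,28] z:[29,46] -> miss, prune
    N12 x:[31,36] y:[91/3,34] z:[28,44] -> hit [31,34], descend [11, 14]
      N11 x:[31,36] y:[91/3,101/3] z:[28,34] -> hit [31,101/3] leaf, test {P0@t=33, P4(miss), P7@t=31}
      N14 x:[98/3,104/3] y:[32,34] z:[34,44] -> hit [34,34] leaf, test {P8(miss), P9(miss)}
  N13 x:[86/3,122/3] y:[73/3,34] z:[41,72] -> miss, prune

7 AABB tests over nodes [0, 3, 5, 12, 11, 14, 13]; 2 leaves entered; closest P7.

== RESULT ==
7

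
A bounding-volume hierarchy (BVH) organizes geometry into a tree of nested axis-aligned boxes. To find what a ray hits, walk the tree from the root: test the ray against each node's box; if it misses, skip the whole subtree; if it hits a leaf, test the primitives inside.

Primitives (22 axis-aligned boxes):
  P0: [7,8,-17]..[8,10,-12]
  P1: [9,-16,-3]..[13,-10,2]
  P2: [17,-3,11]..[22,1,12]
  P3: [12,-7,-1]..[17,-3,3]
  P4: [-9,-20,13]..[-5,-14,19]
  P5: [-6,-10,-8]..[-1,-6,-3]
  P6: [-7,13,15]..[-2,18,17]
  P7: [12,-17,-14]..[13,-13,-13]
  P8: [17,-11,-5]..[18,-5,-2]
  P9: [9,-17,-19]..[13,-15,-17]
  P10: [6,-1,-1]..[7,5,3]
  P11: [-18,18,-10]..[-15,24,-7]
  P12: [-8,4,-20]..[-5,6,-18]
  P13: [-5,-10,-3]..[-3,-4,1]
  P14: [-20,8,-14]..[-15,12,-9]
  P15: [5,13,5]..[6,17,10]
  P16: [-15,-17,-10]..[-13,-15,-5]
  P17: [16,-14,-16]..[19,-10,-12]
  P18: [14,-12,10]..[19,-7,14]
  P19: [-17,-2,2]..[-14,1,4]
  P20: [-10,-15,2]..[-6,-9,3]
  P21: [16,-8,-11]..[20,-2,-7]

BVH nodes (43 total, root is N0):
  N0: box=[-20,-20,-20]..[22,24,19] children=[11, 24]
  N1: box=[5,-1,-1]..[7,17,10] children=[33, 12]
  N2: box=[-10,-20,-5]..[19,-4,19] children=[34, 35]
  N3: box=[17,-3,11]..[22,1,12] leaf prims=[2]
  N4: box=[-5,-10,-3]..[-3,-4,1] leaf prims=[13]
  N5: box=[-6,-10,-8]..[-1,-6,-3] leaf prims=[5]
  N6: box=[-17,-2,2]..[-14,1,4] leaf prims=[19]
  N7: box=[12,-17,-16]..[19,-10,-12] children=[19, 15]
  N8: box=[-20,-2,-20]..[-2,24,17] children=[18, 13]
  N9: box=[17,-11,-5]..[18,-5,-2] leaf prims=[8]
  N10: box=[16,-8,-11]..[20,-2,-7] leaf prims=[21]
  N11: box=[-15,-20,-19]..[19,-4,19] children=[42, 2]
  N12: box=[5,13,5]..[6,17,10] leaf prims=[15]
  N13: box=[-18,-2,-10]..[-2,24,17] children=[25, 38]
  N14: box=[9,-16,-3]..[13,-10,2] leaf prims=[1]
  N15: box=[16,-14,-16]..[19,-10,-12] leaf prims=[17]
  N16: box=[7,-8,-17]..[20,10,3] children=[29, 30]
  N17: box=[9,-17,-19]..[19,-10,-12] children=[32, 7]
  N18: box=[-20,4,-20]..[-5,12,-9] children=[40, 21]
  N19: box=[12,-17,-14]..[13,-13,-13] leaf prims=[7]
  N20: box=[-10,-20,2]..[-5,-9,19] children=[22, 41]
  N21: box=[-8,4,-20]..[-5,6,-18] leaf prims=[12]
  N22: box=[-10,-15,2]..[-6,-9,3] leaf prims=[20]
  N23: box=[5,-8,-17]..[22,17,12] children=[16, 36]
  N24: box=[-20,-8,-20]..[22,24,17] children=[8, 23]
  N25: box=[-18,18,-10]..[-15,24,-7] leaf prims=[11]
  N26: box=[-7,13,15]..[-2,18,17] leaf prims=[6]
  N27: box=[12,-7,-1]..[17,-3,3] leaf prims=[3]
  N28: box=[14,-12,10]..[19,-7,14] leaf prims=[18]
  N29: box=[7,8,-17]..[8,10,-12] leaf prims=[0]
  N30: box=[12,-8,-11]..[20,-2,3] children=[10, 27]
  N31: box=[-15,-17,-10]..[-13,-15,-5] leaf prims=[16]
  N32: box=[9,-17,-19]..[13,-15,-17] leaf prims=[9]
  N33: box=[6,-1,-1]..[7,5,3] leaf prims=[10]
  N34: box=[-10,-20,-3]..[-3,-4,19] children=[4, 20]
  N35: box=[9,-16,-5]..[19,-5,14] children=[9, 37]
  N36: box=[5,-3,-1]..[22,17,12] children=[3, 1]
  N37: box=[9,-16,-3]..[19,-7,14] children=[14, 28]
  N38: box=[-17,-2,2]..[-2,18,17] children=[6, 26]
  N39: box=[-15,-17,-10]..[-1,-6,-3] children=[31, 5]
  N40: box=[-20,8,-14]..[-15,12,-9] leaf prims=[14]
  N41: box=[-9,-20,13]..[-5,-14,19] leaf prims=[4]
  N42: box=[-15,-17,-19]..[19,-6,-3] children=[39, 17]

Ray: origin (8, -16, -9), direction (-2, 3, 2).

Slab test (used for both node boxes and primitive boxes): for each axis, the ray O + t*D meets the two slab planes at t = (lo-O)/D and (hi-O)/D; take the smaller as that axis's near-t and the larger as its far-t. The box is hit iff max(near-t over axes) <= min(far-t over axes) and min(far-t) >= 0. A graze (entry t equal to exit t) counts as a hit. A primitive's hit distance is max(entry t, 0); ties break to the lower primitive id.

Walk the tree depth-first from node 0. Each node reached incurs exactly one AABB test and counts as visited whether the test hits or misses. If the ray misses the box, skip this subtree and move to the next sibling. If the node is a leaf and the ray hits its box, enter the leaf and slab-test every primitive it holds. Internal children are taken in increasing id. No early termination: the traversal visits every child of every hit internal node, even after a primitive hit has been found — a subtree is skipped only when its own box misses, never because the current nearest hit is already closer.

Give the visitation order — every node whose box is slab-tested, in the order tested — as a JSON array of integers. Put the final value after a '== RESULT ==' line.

Walk:
N0 x:[-7,14] y:[-4/3,40/3] z:[-11/2,14] -> hit [-4/3,40/3], descend [11, 24]
  N11 x:[-11/2,23/2] y:[-4/3,4] z:[-5,14] -> hit [-4/3,4], descend [2, 42]
    N2 x:[-11/2,9] y:[-4/3,4] z:[2,14] -> hit [2,4], descend [34, 35]
      N34 x:[11/2,9] y:[-4/3,4] z:[3,14] -> miss, prune
      N35 x:[-11/2,-1/2] y:[0,11/3] z:[2,23/2] -> miss, prune
    N42 x:[-11/2,23/2] y:[-1/3,10/3] z:[-5,3] -> hit [-1/3,3], descend [17, 39]
      N17 x:[-11/2,-1/2] y:[-1/3,2] z:[-5,-3/2] -> miss, prune
      N39 x:[9/2,23/2] y:[-1/3,10/3] z:[-1/2,3] -> miss, prune
  N24 x:[-7,14] y:[8/3,40/3] z:[-11/2,13] -> hit [8/3,13], descend [8, 23]
    N8 x:[5,14] y:[14/3,40/3] z:[-11/2,13] -> hit [5,13], descend [13, 18]
      N13 x:[5,13] y:[14/3,40/3] z:[-1/2,13] -> hit [5,13], descend [25, 38]
        N25 x:[23/2,13] y:[34/3,40/3] z:[-1/2,1] -> miss, prune
        N38 x:[5,25/2] y:[14/3,34/3] z:[11/2,13] -> hit [11/2,34/3], descend [6, 26]
          N6 x:[11,25/2] y:[14/3,17/3] z:[11/2,13/2] -> miss, prune
          N26 x:[5,15/2] y:[29/3,34/3] z:[12,13] -> miss, prune
      N18 x:[13/2,14] y:[20/3,28/3] z:[-11/2,0] -> miss, prune
    N23 x:[-7,3/2] y:[8/3,11] z:[-4,21/2] -> miss, prune

Visited [0, 11, 2, 34, 35, 42, 17, 39, 24, 8, 13, 25, 38, 6, 26, 18, 23]. Tests: 17 box, 0 leaf. Nearest: miss.

== RESULT ==
[0, 11, 2, 34, 35, 42, 17, 39, 24, 8, 13, 25, 38, 6, 26, 18, 23]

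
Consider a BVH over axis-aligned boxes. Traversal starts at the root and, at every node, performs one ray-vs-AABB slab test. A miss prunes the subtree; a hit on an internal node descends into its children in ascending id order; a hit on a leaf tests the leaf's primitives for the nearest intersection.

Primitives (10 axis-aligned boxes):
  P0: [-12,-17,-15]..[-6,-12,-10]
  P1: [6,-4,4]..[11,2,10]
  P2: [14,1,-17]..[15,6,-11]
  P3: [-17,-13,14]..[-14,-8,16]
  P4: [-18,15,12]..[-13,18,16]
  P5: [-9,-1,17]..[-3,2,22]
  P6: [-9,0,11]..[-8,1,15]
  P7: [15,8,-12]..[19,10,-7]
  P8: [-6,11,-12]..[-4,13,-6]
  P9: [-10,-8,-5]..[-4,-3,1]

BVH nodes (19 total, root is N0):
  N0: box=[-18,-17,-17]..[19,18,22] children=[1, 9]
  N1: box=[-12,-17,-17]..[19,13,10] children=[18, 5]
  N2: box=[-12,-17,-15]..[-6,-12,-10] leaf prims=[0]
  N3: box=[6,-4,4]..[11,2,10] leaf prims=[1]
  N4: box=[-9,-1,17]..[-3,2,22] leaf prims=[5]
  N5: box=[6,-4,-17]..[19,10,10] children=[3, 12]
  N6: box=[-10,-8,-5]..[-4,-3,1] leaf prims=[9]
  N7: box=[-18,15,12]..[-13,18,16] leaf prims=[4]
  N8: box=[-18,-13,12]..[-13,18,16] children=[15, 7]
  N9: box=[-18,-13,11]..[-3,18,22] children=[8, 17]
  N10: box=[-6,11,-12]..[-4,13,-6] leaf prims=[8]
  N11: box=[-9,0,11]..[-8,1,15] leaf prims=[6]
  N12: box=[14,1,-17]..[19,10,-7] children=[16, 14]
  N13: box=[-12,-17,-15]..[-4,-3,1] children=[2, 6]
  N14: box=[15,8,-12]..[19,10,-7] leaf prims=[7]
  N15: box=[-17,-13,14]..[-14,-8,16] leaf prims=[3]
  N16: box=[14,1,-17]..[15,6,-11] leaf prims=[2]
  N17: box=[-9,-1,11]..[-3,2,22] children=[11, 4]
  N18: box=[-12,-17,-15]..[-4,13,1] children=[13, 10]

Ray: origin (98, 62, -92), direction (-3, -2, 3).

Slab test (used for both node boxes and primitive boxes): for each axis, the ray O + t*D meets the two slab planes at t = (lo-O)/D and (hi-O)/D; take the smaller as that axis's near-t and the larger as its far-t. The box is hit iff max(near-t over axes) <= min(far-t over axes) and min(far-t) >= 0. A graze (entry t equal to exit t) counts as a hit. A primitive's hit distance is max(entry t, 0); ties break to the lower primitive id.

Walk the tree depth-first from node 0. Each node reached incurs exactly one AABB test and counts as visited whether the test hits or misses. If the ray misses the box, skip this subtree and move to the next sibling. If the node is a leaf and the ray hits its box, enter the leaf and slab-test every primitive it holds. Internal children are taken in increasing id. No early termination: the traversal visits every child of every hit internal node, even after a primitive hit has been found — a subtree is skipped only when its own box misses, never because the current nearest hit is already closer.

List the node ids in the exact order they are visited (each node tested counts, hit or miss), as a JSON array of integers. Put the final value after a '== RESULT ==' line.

Traverse from the root:
N0 x:[79/3,116/3] y:[22,79/2] z:[25,38] -> hit [79/3,38], descend [1, 9]
  N1 x:[79/3,110/3] y:[49/2,79/2] z:[25,34] -> hit [79/3,34], descend [5, 18]
    N5 x:[79/3,92/3] y:[26,33] z:[25,34] -> hit [79/3,92/3], descend [3, 12]
      N3 x:[29,92/3] y:[30,33] z:[32,34] -> miss, prune
      N12 x:[79/3,28] y:[26,61/2] z:[25,85/3] -> hit [79/3,28], descend [14, 16]
        N14 x:[79/3,83/3] y:[26,27] z:[80/3,85/3] -> hit [80/3,27] leaf, test {P7@t=80/3}
        N16 x:[83/3,28] y:[28,61/2] z:[25,27] -> miss, prune
    N18 x:[34,110/3] y:[49/2,79/2] z:[77/3,31] -> miss, prune
  N9 x:[101/3,116/3] y:[22,75/2] z:[103/3,38] -> hit [103/3,75/2], descend [8, 17]
    N8 x:[37,116/3] y:[22,75/2] z:[104/3,36] -> miss, prune
    N17 x:[101/3,107/3] y:[30,63/2] z:[103/3,38] -> miss, prune

Summary -> nodes [0, 1, 5, 3, 12, 14, 16, 18, 9, 8, 17]; box-tests=11; leaf-entries=1; first=P7

== RESULT ==
[0, 1, 5, 3, 12, 14, 16, 18, 9, 8, 17]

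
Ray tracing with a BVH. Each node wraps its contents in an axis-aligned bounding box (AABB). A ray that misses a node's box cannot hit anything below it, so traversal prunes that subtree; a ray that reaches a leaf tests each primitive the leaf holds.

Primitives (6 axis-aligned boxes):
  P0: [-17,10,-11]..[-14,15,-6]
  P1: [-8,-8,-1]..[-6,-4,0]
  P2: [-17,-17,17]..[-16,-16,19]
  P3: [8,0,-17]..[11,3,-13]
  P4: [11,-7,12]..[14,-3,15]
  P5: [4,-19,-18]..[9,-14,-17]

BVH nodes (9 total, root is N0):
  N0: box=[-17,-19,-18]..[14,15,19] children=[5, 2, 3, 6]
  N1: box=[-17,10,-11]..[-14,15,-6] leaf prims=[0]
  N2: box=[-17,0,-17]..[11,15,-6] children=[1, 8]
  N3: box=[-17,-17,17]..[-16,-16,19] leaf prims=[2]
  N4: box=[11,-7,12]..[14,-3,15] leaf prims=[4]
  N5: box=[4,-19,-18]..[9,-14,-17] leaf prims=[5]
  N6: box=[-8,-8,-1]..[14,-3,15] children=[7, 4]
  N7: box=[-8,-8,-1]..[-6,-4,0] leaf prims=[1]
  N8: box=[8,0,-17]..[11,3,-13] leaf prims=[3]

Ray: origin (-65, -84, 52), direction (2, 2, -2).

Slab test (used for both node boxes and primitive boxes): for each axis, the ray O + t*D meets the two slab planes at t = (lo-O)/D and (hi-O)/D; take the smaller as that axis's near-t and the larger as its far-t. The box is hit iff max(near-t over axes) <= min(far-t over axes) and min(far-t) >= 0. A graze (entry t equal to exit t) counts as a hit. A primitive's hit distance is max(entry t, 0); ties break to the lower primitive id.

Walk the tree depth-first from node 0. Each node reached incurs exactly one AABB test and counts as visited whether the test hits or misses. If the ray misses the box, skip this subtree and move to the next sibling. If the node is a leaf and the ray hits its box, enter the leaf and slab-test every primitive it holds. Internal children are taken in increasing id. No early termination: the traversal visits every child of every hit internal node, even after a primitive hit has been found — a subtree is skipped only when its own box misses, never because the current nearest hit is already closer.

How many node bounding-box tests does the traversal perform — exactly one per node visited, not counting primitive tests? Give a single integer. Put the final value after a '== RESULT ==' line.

Trace the traversal:
N0 x:[24,79/2] y:[65/2,99/2] z:[33/2,35] -> hit [65/2,35], descend [2, 3, 5, 6]
  N2 x:[24,38] y:[42,99/2] z:[29,69/2] -> miss, prune
  N3 x:[24,49/2] y:[67/2,34] z:[33/2,35/2] -> miss, prune
  N5 x:[69/2,37] y:[65/2,35] z:[69/2,35] -> hit [69/2,35] leaf, test {P5@t=69/2}
  N6 x:[57/2,79/2] y:[38,81/2] z:[37/2,53/2] -> miss, prune

5 AABB tests over nodes [0, 2, 3, 5, 6]; 1 leaf entered; closest P5.

== RESULT ==
5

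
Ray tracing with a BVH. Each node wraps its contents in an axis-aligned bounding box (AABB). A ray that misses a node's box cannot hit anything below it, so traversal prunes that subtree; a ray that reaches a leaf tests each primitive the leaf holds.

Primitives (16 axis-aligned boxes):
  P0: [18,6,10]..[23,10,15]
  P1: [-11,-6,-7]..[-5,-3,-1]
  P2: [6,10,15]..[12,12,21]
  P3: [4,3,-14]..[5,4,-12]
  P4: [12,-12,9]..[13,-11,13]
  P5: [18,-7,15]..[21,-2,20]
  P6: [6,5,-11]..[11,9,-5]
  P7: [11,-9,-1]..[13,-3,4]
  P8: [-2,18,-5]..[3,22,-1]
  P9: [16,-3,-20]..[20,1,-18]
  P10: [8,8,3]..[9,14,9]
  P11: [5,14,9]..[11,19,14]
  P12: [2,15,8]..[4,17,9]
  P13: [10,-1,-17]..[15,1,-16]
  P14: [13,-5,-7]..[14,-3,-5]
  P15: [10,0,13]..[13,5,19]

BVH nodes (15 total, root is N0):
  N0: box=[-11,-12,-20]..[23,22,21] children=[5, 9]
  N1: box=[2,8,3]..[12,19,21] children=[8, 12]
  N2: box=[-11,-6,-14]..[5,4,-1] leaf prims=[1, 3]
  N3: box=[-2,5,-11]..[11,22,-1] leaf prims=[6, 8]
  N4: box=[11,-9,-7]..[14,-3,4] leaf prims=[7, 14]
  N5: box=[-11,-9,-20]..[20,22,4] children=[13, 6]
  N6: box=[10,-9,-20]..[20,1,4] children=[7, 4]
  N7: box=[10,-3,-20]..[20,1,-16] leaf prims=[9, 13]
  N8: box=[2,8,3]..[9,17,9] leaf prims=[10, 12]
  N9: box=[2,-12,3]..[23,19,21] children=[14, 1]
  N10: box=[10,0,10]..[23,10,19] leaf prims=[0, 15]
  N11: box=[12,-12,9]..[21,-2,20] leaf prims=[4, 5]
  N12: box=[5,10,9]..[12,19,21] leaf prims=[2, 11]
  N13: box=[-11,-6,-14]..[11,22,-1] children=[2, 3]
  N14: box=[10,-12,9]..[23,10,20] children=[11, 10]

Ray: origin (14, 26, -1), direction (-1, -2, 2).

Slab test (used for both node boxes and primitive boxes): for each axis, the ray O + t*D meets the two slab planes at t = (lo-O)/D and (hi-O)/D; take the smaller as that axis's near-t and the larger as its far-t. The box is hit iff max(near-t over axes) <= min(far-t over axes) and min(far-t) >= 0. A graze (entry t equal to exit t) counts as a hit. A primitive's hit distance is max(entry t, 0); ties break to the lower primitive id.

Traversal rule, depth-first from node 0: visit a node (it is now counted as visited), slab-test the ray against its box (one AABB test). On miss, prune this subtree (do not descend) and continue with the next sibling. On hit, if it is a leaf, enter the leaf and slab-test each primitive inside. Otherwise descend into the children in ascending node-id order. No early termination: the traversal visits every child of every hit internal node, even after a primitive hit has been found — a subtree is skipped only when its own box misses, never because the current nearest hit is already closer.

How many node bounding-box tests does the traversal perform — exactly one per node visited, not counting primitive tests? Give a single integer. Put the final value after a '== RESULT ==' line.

Trace the traversal:
N0 x:[-9,25] y:[2,19] z:[-19/2,11] -> hit [2,11], descend [5, 9]
  N5 x:[-6,25] y:[2,35/2] z:[-19/2,5/2] -> hit [2,5/2], descend [6, 13]
    N6 x:[-6,4] y:[25/2,35/2] z:[-19/2,5/2] -> miss, prune
    N13 x:[3,25] y:[2,16] z:[-13/2,0] -> miss, prune
  N9 x:[-9,12] y:[7/2,19] z:[2,11] -> hit [7/2,11], descend [1, 14]
    N1 x:[2,12] y:[7/2,9] z:[2,11] -> hit [7/2,9], descend [8, 12]
      N8 x:[5,12] y:[9/2,9] z:[2,5] -> hit [5,5] leaf, test {P10(miss), P12(miss)}
      N12 x:[2,9] y:[7/2,8] z:[5,11] -> hit [5,8] leaf, test {P2@t=8, P11@t=5}
    N14 x:[-9,4] y:[8,19] z:[5,21/2] -> miss, prune

Summary -> nodes [0, 5, 6, 13, 9, 1, 8, 12, 14]; box-tests=9; leaf-entries=2; first=P11

== RESULT ==
9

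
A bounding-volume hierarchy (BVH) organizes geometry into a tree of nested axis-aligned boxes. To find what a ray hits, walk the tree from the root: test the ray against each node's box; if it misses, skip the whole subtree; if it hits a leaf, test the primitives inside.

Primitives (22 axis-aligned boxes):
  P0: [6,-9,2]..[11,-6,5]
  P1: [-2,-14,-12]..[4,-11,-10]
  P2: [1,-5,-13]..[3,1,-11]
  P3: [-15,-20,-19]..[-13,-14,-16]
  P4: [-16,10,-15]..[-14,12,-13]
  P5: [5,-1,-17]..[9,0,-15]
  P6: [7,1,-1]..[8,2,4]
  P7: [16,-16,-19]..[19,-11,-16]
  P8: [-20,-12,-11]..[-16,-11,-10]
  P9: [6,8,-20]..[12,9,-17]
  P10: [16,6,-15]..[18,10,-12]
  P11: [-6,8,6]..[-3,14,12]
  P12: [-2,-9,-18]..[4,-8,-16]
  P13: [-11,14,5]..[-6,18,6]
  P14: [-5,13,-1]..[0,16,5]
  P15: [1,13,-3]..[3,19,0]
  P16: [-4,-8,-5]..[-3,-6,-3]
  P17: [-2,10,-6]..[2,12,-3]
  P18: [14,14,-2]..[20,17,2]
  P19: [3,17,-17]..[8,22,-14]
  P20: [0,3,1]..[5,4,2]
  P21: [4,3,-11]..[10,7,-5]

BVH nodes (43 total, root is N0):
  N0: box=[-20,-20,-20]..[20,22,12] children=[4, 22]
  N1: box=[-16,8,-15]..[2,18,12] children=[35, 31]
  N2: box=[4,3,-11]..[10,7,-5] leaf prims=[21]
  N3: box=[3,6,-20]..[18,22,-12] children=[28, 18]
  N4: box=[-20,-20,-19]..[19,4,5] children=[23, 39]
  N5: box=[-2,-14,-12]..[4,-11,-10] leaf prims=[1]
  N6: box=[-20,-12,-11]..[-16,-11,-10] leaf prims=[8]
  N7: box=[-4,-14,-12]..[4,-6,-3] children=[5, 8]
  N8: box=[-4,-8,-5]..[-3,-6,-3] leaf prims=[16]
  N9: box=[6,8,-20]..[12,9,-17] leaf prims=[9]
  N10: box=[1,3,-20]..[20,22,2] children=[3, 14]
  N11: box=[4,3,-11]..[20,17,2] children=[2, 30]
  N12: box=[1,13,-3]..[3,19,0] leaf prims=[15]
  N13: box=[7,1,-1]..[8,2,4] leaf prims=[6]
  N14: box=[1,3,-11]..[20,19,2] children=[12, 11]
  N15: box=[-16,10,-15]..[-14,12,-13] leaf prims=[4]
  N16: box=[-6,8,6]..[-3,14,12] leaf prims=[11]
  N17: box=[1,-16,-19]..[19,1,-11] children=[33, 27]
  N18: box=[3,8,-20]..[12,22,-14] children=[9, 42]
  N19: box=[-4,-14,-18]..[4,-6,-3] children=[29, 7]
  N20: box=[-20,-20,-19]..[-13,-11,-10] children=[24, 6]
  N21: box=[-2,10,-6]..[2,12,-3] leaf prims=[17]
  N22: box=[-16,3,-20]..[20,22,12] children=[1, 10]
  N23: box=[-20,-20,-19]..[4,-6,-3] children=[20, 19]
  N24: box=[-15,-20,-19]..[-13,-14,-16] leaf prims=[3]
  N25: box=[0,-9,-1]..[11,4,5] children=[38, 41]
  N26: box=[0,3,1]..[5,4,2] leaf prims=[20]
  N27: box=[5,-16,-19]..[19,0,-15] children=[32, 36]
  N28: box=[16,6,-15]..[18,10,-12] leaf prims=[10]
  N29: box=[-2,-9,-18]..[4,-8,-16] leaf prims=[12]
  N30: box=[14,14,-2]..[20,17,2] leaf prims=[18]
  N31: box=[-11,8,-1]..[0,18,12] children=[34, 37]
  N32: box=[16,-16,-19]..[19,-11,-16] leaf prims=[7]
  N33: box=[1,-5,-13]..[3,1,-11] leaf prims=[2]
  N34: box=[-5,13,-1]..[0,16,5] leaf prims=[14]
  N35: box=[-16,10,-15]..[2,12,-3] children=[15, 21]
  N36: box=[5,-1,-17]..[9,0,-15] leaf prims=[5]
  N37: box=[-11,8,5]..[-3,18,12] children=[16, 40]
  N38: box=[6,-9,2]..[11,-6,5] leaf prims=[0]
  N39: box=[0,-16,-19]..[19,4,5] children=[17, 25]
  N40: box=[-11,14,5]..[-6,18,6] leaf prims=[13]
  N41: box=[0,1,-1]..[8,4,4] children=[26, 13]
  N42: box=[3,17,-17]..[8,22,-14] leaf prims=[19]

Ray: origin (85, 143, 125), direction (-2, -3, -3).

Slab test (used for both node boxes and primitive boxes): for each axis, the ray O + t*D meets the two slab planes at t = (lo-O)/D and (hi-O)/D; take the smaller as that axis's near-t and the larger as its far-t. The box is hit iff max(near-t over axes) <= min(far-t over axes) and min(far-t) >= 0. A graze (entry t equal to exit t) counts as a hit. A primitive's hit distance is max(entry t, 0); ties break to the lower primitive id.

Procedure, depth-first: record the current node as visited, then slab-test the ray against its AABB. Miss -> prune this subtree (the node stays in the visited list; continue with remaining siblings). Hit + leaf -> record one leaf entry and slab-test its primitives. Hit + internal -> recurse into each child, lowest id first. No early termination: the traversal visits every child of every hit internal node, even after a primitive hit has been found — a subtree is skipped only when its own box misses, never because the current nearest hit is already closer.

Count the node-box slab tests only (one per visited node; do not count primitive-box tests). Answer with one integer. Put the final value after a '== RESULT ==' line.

Trace the traversal:
N0 x:[65/2,105/2] y:[121/3,163/3] z:[113/3,145/3] -> hit [121/3,145/3], descend [4, 22]
  N4 x:[33,105/2] y:[139/3,163/3] z:[40,48] -> hit [139/3,48], descend [23, 39]
    N23 x:[81/2,105/2] y:[149/3,163/3] z:[128/3,48] -> miss, prune
    N39 x:[33,85/2] y:[139/3,53] z:[40,48] -> miss, prune
  N22 x:[65/2,101/2] y:[121/3,140/3] z:[113/3,145/3] -> hit [121/3,140/3], descend [1, 10]
    N1 x:[83/2,101/2] y:[125/3,45] z:[113/3,140/3] -> hit [125/3,45], descend [31, 35]
      N31 x:[85/2,48] y:[125/3,45] z:[113/3,42] -> miss, prune
      N35 x:[83/2,101/2] y:[131/3,133/3] z:[128/3,140/3] -> hit [131/3,133/3], descend [15, 21]
        N15 x:[99/2,101/2] y:[131/3,133/3] z:[46,140/3] -> miss, prune
        N21 x:[83/2,87/2] y:[131/3,133/3] z:[128/3,131/3] -> miss, prune
    N10 x:[65/2,42] y:[121/3,140/3] z:[41,145/3] -> hit [41,42], descend [3, 14]
      N3 x:[67/2,41] y:[121/3,137/3] z:[137/3,145/3] -> miss, prune
      N14 x:[65/2,42] y:[124/3,140/3] z:[41,136/3] -> hit [124/3,42], descend [11, 12]
        N11 x:[65/2,81/2] y:[42,140/3] z:[41,136/3] -> miss, prune
        N12 x:[41,42] y:[124/3,130/3] z:[125/3,128/3] -> hit [125/3,42] leaf, test {P15@t=125/3}

order=[0, 4, 23, 39, 22, 1, 31, 35, 15, 21, 10, 3, 14, 11, 12]  |boxes|=15  |leaves|=1  hit=P15

== RESULT ==
15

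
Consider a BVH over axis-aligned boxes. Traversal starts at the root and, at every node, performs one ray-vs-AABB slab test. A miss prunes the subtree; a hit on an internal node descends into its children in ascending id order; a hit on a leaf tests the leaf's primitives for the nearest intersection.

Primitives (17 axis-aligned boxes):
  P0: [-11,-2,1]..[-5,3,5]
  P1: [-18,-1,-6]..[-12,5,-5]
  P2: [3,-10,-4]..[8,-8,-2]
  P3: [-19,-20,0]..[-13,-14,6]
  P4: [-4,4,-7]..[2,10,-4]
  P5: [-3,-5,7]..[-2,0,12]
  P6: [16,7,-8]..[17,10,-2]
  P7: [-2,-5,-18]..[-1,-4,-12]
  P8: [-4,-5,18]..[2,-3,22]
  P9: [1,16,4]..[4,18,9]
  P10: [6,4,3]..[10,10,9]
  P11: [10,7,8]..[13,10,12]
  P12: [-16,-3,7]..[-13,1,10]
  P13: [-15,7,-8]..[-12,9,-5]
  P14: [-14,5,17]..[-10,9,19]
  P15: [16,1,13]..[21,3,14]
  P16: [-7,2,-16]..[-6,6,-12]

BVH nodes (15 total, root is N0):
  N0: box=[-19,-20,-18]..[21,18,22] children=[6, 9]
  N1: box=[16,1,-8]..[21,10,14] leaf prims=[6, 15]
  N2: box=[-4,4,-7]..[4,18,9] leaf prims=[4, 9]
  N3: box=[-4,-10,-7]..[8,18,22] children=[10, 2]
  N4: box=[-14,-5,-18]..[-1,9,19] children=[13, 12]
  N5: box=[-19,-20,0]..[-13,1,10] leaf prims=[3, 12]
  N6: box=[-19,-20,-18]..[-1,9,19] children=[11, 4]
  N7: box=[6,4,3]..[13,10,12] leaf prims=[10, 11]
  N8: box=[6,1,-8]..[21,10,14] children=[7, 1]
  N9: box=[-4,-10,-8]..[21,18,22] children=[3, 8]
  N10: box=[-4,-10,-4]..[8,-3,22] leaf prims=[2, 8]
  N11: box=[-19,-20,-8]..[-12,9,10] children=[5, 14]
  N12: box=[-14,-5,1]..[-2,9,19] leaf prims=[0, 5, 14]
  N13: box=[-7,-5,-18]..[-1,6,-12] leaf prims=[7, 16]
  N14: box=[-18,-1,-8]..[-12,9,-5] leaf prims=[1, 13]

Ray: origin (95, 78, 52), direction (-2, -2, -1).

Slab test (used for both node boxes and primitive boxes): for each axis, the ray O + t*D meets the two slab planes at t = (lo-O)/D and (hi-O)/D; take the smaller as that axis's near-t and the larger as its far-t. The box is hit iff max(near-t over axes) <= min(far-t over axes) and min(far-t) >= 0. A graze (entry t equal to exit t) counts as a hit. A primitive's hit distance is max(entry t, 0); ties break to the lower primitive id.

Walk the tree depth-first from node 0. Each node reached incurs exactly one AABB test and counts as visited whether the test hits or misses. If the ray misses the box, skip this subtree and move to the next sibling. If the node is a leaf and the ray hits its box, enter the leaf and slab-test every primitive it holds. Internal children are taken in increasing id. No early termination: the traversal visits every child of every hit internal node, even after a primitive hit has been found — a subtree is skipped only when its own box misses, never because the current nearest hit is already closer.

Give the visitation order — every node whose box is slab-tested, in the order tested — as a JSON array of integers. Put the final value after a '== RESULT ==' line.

Walk:
N0 x:[37,57] y:[30,49] z:[30,70] -> hit [37,49], descend [6, 9]
  N6 x:[48,57] y:[69/2,49] z:[33,70] -> hit [48,49], descend [4, 11]
    N4 x:[48,109/2] y:[69/2,83/2] z:[33,70] -> miss, prune
    N11 x:[107/2,57] y:[69/2,49] z:[42,60] -> miss, prune
  N9 x:[37,99/2] y:[30,44] z:[30,60] -> hit [37,44], descend [3, 8]
    N3 x:[87/2,99/2] y:[30,44] z:[30,59] -> hit [87/2,44], descend [2, 10]
      N2 x:[91/2,99/2] y:[30,37] z:[43,59] -> miss, prune
      N10 x:[87/2,99/2] y:[81/2,44] z:[30,56] -> hit [87/2,44] leaf, test {P2(miss), P8(miss)}
    N8 x:[37,89/2] y:[34,77/2] z:[38,60] -> hit [38,77/2], descend [1, 7]
      N1 x:[37,79/2] y:[34,77/2] z:[38,60] -> hit [38,77/2] leaf, test {P6(miss), P15@t=38}
      N7 x:[41,89/2] y:[34,37] z:[40,49] -> miss, prune

Visited [0, 6, 4, 11, 9, 3, 2, 10, 8, 1, 7]. Tests: 11 box, 2 leaf. Nearest: P15.

== RESULT ==
[0, 6, 4, 11, 9, 3, 2, 10, 8, 1, 7]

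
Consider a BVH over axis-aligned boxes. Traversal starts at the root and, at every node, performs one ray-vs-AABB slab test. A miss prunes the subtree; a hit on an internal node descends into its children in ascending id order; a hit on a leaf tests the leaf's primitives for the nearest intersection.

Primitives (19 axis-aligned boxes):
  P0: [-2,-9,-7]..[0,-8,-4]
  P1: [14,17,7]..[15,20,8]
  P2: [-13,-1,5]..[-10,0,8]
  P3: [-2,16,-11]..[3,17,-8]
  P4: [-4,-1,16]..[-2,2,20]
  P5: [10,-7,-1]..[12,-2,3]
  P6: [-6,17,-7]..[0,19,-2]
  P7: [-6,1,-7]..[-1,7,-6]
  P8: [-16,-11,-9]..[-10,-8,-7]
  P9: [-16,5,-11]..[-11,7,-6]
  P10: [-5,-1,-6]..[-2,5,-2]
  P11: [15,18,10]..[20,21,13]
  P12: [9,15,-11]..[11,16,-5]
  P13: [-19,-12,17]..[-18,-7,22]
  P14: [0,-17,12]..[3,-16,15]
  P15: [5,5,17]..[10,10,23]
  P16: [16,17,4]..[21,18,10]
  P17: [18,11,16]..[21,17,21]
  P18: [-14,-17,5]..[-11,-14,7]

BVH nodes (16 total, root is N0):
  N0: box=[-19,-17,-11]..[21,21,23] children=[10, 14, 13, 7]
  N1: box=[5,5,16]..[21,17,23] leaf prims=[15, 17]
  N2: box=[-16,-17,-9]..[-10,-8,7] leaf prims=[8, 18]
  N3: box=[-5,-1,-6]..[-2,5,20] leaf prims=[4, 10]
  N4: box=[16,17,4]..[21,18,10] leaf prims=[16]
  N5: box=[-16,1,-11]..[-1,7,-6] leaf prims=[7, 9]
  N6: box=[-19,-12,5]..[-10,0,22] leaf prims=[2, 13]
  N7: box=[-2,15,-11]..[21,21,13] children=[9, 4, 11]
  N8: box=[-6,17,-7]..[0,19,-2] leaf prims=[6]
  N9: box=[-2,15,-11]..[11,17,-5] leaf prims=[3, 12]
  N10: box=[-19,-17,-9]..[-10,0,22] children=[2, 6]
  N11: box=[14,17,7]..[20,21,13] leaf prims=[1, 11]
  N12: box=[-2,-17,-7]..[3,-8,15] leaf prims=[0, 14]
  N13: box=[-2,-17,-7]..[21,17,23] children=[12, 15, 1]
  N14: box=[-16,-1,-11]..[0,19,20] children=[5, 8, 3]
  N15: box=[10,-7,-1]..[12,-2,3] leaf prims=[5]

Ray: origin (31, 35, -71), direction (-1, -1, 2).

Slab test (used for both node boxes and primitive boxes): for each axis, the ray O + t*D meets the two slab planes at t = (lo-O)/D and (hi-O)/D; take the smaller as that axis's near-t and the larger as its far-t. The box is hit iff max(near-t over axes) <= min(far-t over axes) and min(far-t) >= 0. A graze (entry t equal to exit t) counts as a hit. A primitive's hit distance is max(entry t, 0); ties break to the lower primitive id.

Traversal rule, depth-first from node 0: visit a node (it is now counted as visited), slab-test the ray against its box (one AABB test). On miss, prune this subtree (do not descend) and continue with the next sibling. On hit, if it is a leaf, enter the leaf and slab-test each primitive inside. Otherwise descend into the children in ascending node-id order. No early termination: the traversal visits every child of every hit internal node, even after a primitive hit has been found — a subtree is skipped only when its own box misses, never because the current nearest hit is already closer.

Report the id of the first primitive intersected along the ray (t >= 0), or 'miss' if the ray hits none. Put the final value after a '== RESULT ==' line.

Traverse from the root:
N0 x:[10,50] y:[14,52] z:[30,47] -> hit [30,47], descend [7, 10, 13, 14]
  N7 x:[10,33] y:[14,20] z:[30,42] -> miss, prune
  N10 x:[41,50] y:[35,52] z:[31,93/2] -> hit [41,93/2], descend [2, 6]
    N2 x:[41,47] y:[43,52] z:[31,39] -> miss, prune
    N6 x:[41,50] y:[35,47] z:[38,93/2] -> hit [41,93/2] leaf, test {P2(miss), P13(miss)}
  N13 x:[10,33] y:[18,52] z:[32,47] -> hit [32,33], descend [1, 12, 15]
    N1 x:[10,26] y:[18,30] z:[87/2,47] -> miss, prune
    N12 x:[28,33] y:[43,52] z:[32,43] -> miss, prune
    N15 x:[19,21] y:[37,42] z:[35,37] -> miss, prune
  N14 x:[31,47] y:[16,36] z:[30,91/2] -> hit [31,36], descend [3, 5, 8]
    N3 x:[33,36] y:[30,36] z:[65/2,91/2] -> hit [33,36] leaf, test {P4(miss), P10@t=33}
    N5 x:[32,47] y:[28,34] z:[30,65/2] -> hit [32,65/2] leaf, test {P7@t=32, P9(miss)}
    N8 x:[31,37] y:[16,18] z:[32,69/2] -> miss, prune

Summary -> nodes [0, 7, 10, 2, 6, 13, 1, 12, 15, 14, 3, 5, 8]; box-tests=13; leaf-entries=3; first=P7

== RESULT ==
7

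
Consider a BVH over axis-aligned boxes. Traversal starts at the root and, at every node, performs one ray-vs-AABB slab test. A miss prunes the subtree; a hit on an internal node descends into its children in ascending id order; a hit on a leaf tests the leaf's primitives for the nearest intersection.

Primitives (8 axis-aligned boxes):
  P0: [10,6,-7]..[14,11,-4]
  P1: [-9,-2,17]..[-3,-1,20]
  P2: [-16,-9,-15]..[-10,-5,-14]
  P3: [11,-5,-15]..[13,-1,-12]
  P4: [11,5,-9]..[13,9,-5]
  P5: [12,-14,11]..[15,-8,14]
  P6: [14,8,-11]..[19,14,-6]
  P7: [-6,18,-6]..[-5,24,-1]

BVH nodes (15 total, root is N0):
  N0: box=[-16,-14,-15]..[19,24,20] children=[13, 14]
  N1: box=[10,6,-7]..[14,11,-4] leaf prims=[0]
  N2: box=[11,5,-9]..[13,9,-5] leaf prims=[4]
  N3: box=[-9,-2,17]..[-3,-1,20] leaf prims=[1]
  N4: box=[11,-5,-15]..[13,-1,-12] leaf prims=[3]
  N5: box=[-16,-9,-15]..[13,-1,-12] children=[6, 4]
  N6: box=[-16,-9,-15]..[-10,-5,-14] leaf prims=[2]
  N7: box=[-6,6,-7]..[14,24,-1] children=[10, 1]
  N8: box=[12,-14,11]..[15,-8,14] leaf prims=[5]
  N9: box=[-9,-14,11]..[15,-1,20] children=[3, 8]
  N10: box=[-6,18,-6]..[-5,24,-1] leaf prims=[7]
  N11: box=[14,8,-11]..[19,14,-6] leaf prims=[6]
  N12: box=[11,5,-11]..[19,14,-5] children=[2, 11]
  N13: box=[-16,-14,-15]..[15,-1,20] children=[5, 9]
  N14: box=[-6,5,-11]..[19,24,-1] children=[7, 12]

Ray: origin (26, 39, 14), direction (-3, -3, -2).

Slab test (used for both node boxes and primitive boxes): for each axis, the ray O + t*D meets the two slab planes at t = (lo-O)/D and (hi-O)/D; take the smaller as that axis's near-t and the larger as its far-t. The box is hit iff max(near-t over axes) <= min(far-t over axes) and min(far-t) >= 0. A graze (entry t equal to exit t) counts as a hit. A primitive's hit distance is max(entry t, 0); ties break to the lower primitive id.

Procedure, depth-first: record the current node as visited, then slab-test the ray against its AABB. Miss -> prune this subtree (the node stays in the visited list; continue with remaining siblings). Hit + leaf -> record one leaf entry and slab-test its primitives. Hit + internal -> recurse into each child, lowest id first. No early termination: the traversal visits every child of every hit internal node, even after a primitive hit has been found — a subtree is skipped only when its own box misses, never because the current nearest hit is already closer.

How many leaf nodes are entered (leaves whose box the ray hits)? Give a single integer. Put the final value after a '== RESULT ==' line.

Trace the traversal:
N0 x:[7/3,14] y:[5,53/3] z:[-3,29/2] -> hit [5,14], descend [13, 14]
  N13 x:[11/3,14] y:[40/3,53/3] z:[-3,29/2] -> hit [40/3,14], descend [5, 9]
    N5 x:[13/3,14] y:[40/3,16] z:[13,29/2] -> hit [40/3,14], descend [4, 6]
      N4 x:[13/3,5] y:[40/3,44/3] z:[13,29/2] -> miss, prune
      N6 x:[12,14] y:[44/3,16] z:[14,29/2] -> miss, prune
    N9 x:[11/3,35/3] y:[40/3,53/3] z:[-3,3/2] -> miss, prune
  N14 x:[7/3,32/3] y:[5,34/3] z:[15/2,25/2] -> hit [15/2,32/3], descend [7, 12]
    N7 x:[4,32/3] y:[5,11] z:[15/2,21/2] -> hit [15/2,21/2], descend [1, 10]
      N1 x:[4,16/3] y:[28/3,11] z:[9,21/2] -> miss, prune
      N10 x:[31/3,32/3] y:[5,7] z:[15/2,10] -> miss, prune
    N12 x:[7/3,5] y:[25/3,34/3] z:[19/2,25/2] -> miss, prune

Visited [0, 13, 5, 4, 6, 9, 14, 7, 1, 10, 12]. Tests: 11 box, 0 leaf. Nearest: miss.

== RESULT ==
0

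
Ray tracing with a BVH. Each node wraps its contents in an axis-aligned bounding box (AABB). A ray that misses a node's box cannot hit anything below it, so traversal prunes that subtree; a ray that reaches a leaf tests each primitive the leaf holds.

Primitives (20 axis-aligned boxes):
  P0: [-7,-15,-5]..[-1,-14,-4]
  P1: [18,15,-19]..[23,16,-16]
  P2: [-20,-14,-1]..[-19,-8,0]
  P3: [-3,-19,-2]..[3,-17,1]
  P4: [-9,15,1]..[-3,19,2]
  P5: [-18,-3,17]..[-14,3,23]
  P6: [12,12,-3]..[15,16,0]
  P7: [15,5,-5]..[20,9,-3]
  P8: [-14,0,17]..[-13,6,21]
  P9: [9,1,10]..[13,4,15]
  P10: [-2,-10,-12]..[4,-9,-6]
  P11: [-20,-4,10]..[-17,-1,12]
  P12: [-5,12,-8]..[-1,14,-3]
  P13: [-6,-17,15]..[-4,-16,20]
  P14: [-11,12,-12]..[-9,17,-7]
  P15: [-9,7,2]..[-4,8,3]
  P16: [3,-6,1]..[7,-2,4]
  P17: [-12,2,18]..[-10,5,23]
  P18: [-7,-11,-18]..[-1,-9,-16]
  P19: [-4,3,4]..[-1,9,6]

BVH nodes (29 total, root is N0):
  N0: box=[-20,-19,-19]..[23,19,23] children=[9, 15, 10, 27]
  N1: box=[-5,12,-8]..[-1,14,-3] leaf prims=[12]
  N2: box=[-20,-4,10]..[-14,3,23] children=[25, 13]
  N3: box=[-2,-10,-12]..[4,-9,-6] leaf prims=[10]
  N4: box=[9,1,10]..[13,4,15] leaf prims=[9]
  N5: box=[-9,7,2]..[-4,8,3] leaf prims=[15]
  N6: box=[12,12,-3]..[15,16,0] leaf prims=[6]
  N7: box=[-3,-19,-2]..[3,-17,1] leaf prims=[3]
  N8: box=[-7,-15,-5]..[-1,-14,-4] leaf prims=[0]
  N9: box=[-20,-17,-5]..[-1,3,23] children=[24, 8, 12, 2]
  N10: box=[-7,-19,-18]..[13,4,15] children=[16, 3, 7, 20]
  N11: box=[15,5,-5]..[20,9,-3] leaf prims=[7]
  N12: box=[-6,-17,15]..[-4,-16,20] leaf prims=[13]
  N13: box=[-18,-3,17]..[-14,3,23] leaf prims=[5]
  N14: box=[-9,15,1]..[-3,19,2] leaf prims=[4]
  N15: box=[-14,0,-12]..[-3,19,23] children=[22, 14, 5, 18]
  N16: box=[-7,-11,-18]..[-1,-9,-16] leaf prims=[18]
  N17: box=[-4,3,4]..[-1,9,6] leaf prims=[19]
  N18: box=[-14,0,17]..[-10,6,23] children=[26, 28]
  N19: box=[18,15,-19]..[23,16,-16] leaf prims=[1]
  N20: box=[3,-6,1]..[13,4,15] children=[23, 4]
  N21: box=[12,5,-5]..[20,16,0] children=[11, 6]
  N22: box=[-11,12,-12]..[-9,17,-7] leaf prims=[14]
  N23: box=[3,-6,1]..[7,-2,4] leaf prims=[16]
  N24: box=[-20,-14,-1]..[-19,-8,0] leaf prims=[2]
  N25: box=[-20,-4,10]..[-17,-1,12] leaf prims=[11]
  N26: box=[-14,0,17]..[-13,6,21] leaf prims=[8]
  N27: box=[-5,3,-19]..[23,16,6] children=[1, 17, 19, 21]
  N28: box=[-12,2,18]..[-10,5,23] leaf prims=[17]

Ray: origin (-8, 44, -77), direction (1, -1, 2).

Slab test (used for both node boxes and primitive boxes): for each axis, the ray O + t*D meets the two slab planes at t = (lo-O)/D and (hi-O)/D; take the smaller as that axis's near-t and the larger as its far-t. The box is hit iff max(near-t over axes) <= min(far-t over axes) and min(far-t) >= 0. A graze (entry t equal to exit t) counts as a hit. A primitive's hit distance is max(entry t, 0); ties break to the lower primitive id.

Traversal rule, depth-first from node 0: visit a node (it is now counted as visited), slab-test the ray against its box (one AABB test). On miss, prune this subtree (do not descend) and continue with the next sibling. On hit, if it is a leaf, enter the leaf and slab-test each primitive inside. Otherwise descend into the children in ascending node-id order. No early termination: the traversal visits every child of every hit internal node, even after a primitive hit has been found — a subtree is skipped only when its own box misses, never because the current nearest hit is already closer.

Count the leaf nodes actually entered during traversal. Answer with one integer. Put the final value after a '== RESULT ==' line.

Traverse from the root:
N0 x:[-12,31] y:[25,63] z:[29,50] -> hit [29,31], descend [9, 10, 15, 27]
  N9 x:[-12,7] y:[41,61] z:[36,50] -> miss, prune
  N10 x:[1,21] y:[40,63] z:[59/2,46] -> miss, prune
  N15 x:[-6,5] y:[25,44] z:[65/2,50] -> miss, prune
  N27 x:[3,31] y:[28,41] z:[29,83/2] -> hit [29,31], descend [1, 17, 19, 21]
    N1 x:[3,7] y:[30,32] z:[69/2,37] -> miss, prune
    N17 x:[4,7] y:[35,41] z:[81/2,83/2] -> miss, prune
    N19 x:[26,31] y:[28,29] z:[29,61/2] -> hit [29,29] leaf, test {P1@t=29}
    N21 x:[20,28] y:[28,39] z:[36,77/2] -> miss, prune

Summary -> nodes [0, 9, 10, 15, 27, 1, 17, 19, 21]; box-tests=9; leaf-entries=1; first=P1

== RESULT ==
1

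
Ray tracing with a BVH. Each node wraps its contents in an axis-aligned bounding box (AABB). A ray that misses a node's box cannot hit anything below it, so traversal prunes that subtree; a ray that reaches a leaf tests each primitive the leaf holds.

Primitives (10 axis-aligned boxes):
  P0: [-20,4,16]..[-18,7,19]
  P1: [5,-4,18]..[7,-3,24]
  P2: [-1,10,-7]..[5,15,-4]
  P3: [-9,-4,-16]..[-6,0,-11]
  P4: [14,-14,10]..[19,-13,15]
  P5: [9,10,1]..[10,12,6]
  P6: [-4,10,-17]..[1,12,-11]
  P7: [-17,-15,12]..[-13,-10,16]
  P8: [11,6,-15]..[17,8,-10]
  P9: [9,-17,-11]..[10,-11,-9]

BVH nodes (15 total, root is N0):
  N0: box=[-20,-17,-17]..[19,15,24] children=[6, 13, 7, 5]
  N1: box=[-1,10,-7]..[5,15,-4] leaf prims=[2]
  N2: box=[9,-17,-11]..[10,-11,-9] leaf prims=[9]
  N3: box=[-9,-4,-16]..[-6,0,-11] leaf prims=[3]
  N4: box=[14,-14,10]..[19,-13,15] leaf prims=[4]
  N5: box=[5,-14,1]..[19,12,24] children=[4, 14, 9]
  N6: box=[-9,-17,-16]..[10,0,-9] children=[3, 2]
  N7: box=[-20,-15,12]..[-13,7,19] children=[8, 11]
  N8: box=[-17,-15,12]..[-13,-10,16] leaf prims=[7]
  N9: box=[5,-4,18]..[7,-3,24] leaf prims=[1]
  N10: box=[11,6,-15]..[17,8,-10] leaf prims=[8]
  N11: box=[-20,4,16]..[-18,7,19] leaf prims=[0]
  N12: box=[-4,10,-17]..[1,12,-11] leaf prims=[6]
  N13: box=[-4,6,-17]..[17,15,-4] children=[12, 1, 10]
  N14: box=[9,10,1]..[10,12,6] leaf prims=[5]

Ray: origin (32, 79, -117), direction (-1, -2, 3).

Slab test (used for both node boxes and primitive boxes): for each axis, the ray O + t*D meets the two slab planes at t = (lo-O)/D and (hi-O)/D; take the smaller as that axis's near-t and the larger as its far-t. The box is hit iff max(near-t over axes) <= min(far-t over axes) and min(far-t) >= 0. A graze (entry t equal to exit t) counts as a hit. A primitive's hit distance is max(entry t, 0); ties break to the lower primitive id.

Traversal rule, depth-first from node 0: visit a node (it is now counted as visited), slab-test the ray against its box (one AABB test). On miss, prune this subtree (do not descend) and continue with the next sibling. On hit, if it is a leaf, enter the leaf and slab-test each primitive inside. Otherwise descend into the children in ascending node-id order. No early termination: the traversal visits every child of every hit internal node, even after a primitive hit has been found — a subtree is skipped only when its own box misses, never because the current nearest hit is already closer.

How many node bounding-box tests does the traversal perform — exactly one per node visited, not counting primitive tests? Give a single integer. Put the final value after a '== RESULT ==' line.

Traverse from the root:
N0 x:[13,52] y:[32,48] z:[100/3,47] -> hit [100/3,47], descend [5, 6, 7, 13]
  N5 x:[13,27] y:[67/2,93/2] z:[118/3,47] -> miss, prune
  N6 x:[22,41] y:[79/2,48] z:[101/3,36] -> miss, prune
  N7 x:[45,52] y:[36,47] z:[43,136/3] -> hit [45,136/3], descend [8, 11]
    N8 x:[45,49] y:[89/2,47] z:[43,133/3] -> miss, prune
    N11 x:[50,52] y:[36,75/2] z:[133/3,136/3] -> miss, prune
  N13 x:[15,36] y:[32,73/2] z:[100/3,113/3] -> hit [100/3,36], descend [1, 10, 12]
    N1 x:[27,33] y:[32,69/2] z:[110/3,113/3] -> miss, prune
    N10 x:[15,21] y:[71/2,73/2] z:[34,107/3] -> miss, prune
    N12 x:[31,36] y:[67/2,69/2] z:[100/3,106/3] -> hit [67/2,69/2] leaf, test {P6@t=67/2}

Summary -> nodes [0, 5, 6, 7, 8, 11, 13, 1, 10, 12]; box-tests=10; leaf-entries=1; first=P6

== RESULT ==
10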